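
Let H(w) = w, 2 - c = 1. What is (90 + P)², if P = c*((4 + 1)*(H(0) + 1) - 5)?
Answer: 8100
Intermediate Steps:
c = 1 (c = 2 - 1*1 = 2 - 1 = 1)
P = 0 (P = 1*((4 + 1)*(0 + 1) - 5) = 1*(5*1 - 5) = 1*(5 - 5) = 1*0 = 0)
(90 + P)² = (90 + 0)² = 90² = 8100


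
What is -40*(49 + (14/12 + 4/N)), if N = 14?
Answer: -42380/21 ≈ -2018.1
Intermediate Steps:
-40*(49 + (14/12 + 4/N)) = -40*(49 + (14/12 + 4/14)) = -40*(49 + (14*(1/12) + 4*(1/14))) = -40*(49 + (7/6 + 2/7)) = -40*(49 + 61/42) = -40*2119/42 = -42380/21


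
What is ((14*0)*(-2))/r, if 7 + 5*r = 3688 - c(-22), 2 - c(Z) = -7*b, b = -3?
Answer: 0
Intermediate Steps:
c(Z) = -19 (c(Z) = 2 - (-7)*(-3) = 2 - 1*21 = 2 - 21 = -19)
r = 740 (r = -7/5 + (3688 - 1*(-19))/5 = -7/5 + (3688 + 19)/5 = -7/5 + (⅕)*3707 = -7/5 + 3707/5 = 740)
((14*0)*(-2))/r = ((14*0)*(-2))/740 = (0*(-2))*(1/740) = 0*(1/740) = 0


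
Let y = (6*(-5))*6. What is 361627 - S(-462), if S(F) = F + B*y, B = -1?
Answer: 361909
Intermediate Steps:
y = -180 (y = -30*6 = -180)
S(F) = 180 + F (S(F) = F - 1*(-180) = F + 180 = 180 + F)
361627 - S(-462) = 361627 - (180 - 462) = 361627 - 1*(-282) = 361627 + 282 = 361909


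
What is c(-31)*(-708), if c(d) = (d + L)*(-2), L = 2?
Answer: -41064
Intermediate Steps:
c(d) = -4 - 2*d (c(d) = (d + 2)*(-2) = (2 + d)*(-2) = -4 - 2*d)
c(-31)*(-708) = (-4 - 2*(-31))*(-708) = (-4 + 62)*(-708) = 58*(-708) = -41064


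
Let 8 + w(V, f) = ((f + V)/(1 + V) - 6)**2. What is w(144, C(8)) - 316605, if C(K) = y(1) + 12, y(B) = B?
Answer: -6656279956/21025 ≈ -3.1659e+5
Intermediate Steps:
C(K) = 13 (C(K) = 1 + 12 = 13)
w(V, f) = -8 + (-6 + (V + f)/(1 + V))**2 (w(V, f) = -8 + ((f + V)/(1 + V) - 6)**2 = -8 + ((V + f)/(1 + V) - 6)**2 = -8 + (-6 + (V + f)/(1 + V))**2)
w(144, C(8)) - 316605 = (-8 + (6 - 1*13 + 5*144)**2/(1 + 144)**2) - 316605 = (-8 + (6 - 13 + 720)**2/145**2) - 316605 = (-8 + (1/21025)*713**2) - 316605 = (-8 + (1/21025)*508369) - 316605 = (-8 + 508369/21025) - 316605 = 340169/21025 - 316605 = -6656279956/21025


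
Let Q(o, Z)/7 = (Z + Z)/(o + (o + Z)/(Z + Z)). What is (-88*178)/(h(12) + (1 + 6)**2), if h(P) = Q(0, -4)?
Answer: 15664/63 ≈ 248.64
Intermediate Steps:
Q(o, Z) = 14*Z/(o + (Z + o)/(2*Z)) (Q(o, Z) = 7*((Z + Z)/(o + (o + Z)/(Z + Z))) = 7*((2*Z)/(o + (Z + o)/((2*Z)))) = 7*((2*Z)/(o + (Z + o)*(1/(2*Z)))) = 7*((2*Z)/(o + (Z + o)/(2*Z))) = 7*(2*Z/(o + (Z + o)/(2*Z))) = 14*Z/(o + (Z + o)/(2*Z)))
h(P) = -112 (h(P) = 28*(-4)**2/(-4 + 0 + 2*(-4)*0) = 28*16/(-4 + 0 + 0) = 28*16/(-4) = 28*16*(-1/4) = -112)
(-88*178)/(h(12) + (1 + 6)**2) = (-88*178)/(-112 + (1 + 6)**2) = -15664/(-112 + 7**2) = -15664/(-112 + 49) = -15664/(-63) = -15664*(-1/63) = 15664/63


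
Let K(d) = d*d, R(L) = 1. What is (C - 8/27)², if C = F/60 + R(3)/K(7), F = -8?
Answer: 7327849/43758225 ≈ 0.16746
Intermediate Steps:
K(d) = d²
C = -83/735 (C = -8/60 + 1/7² = -8*1/60 + 1/49 = -2/15 + 1*(1/49) = -2/15 + 1/49 = -83/735 ≈ -0.11293)
(C - 8/27)² = (-83/735 - 8/27)² = (-2707/6615)² = 7327849/43758225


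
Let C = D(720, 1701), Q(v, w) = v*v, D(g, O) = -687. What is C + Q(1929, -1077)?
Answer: 3720354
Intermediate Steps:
Q(v, w) = v²
C = -687
C + Q(1929, -1077) = -687 + 1929² = -687 + 3721041 = 3720354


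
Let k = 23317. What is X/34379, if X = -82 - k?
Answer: -23399/34379 ≈ -0.68062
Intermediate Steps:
X = -23399 (X = -82 - 1*23317 = -82 - 23317 = -23399)
X/34379 = -23399/34379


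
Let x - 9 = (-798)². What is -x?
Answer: -636813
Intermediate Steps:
x = 636813 (x = 9 + (-798)² = 9 + 636804 = 636813)
-x = -1*636813 = -636813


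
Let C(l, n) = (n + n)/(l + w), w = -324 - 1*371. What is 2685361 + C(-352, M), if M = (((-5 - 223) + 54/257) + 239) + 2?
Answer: 722574245729/269079 ≈ 2.6854e+6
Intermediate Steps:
w = -695 (w = -324 - 371 = -695)
M = 3395/257 (M = ((-228 + 54*(1/257)) + 239) + 2 = ((-228 + 54/257) + 239) + 2 = (-58542/257 + 239) + 2 = 2881/257 + 2 = 3395/257 ≈ 13.210)
C(l, n) = 2*n/(-695 + l) (C(l, n) = (n + n)/(l - 695) = (2*n)/(-695 + l) = 2*n/(-695 + l))
2685361 + C(-352, M) = 2685361 + 2*(3395/257)/(-695 - 352) = 2685361 + 2*(3395/257)/(-1047) = 2685361 + 2*(3395/257)*(-1/1047) = 2685361 - 6790/269079 = 722574245729/269079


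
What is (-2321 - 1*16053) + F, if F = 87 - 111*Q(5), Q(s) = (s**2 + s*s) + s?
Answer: -24392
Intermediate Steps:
Q(s) = s + 2*s**2 (Q(s) = (s**2 + s**2) + s = 2*s**2 + s = s + 2*s**2)
F = -6018 (F = 87 - 555*(1 + 2*5) = 87 - 555*(1 + 10) = 87 - 555*11 = 87 - 111*55 = 87 - 6105 = -6018)
(-2321 - 1*16053) + F = (-2321 - 1*16053) - 6018 = (-2321 - 16053) - 6018 = -18374 - 6018 = -24392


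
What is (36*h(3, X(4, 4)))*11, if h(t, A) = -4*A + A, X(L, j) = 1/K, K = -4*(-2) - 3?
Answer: -1188/5 ≈ -237.60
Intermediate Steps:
K = 5 (K = 8 - 3 = 5)
X(L, j) = 1/5
h(t, A) = -3*A
(36*h(3, X(4, 4)))*11 = (36*(-3*1/5))*11 = (36*(-3/5))*11 = -108/5*11 = -1188/5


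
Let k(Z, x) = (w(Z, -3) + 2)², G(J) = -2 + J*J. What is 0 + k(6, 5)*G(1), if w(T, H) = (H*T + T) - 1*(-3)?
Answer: -49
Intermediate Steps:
G(J) = -2 + J²
w(T, H) = 3 + T + H*T (w(T, H) = (T + H*T) + 3 = 3 + T + H*T)
k(Z, x) = (5 - 2*Z)² (k(Z, x) = ((3 + Z - 3*Z) + 2)² = ((3 - 2*Z) + 2)² = (5 - 2*Z)²)
0 + k(6, 5)*G(1) = 0 + (5 - 2*6)²*(-2 + 1²) = 0 + (5 - 12)²*(-2 + 1) = 0 + (-7)²*(-1) = 0 + 49*(-1) = 0 - 49 = -49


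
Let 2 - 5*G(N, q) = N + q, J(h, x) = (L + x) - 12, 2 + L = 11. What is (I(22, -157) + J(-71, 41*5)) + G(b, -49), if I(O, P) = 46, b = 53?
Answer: 1238/5 ≈ 247.60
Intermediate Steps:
L = 9 (L = -2 + 11 = 9)
J(h, x) = -3 + x (J(h, x) = (9 + x) - 12 = -3 + x)
G(N, q) = ⅖ - N/5 - q/5 (G(N, q) = ⅖ - (N + q)/5 = ⅖ + (-N/5 - q/5) = ⅖ - N/5 - q/5)
(I(22, -157) + J(-71, 41*5)) + G(b, -49) = (46 + (-3 + 41*5)) + (⅖ - ⅕*53 - ⅕*(-49)) = (46 + (-3 + 205)) + (⅖ - 53/5 + 49/5) = (46 + 202) - ⅖ = 248 - ⅖ = 1238/5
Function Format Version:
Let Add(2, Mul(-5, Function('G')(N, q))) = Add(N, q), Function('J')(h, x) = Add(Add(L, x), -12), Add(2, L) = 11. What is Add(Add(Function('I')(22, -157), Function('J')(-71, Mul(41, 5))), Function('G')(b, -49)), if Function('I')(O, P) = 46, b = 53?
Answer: Rational(1238, 5) ≈ 247.60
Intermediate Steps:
L = 9 (L = Add(-2, 11) = 9)
Function('J')(h, x) = Add(-3, x) (Function('J')(h, x) = Add(Add(9, x), -12) = Add(-3, x))
Function('G')(N, q) = Add(Rational(2, 5), Mul(Rational(-1, 5), N), Mul(Rational(-1, 5), q)) (Function('G')(N, q) = Add(Rational(2, 5), Mul(Rational(-1, 5), Add(N, q))) = Add(Rational(2, 5), Add(Mul(Rational(-1, 5), N), Mul(Rational(-1, 5), q))) = Add(Rational(2, 5), Mul(Rational(-1, 5), N), Mul(Rational(-1, 5), q)))
Add(Add(Function('I')(22, -157), Function('J')(-71, Mul(41, 5))), Function('G')(b, -49)) = Add(Add(46, Add(-3, Mul(41, 5))), Add(Rational(2, 5), Mul(Rational(-1, 5), 53), Mul(Rational(-1, 5), -49))) = Add(Add(46, Add(-3, 205)), Add(Rational(2, 5), Rational(-53, 5), Rational(49, 5))) = Add(Add(46, 202), Rational(-2, 5)) = Add(248, Rational(-2, 5)) = Rational(1238, 5)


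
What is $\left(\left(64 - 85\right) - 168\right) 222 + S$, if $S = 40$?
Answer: $-41918$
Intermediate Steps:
$\left(\left(64 - 85\right) - 168\right) 222 + S = \left(\left(64 - 85\right) - 168\right) 222 + 40 = \left(-21 - 168\right) 222 + 40 = \left(-189\right) 222 + 40 = -41958 + 40 = -41918$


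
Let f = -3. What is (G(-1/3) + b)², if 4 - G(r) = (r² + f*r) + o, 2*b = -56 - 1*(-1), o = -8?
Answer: 89401/324 ≈ 275.93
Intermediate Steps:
b = -55/2 (b = (-56 - 1*(-1))/2 = (-56 + 1)/2 = (½)*(-55) = -55/2 ≈ -27.500)
G(r) = 12 - r² + 3*r (G(r) = 4 - ((r² - 3*r) - 8) = 4 - (-8 + r² - 3*r) = 4 + (8 - r² + 3*r) = 12 - r² + 3*r)
(G(-1/3) + b)² = ((12 - (-1/3)² + 3*(-1/3)) - 55/2)² = ((12 - (-1*⅓)² + 3*(-1*⅓)) - 55/2)² = ((12 - (-⅓)² + 3*(-⅓)) - 55/2)² = ((12 - 1*⅑ - 1) - 55/2)² = ((12 - ⅑ - 1) - 55/2)² = (98/9 - 55/2)² = (-299/18)² = 89401/324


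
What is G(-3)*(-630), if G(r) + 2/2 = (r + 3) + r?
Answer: 2520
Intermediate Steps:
G(r) = 2 + 2*r (G(r) = -1 + ((r + 3) + r) = -1 + ((3 + r) + r) = -1 + (3 + 2*r) = 2 + 2*r)
G(-3)*(-630) = (2 + 2*(-3))*(-630) = (2 - 6)*(-630) = -4*(-630) = 2520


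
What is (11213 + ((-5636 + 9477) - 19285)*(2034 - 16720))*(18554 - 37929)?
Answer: -4394672316875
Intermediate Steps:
(11213 + ((-5636 + 9477) - 19285)*(2034 - 16720))*(18554 - 37929) = (11213 + (3841 - 19285)*(-14686))*(-19375) = (11213 - 15444*(-14686))*(-19375) = (11213 + 226810584)*(-19375) = 226821797*(-19375) = -4394672316875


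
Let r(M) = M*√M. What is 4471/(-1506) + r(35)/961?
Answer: -4471/1506 + 35*√35/961 ≈ -2.7533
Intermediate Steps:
r(M) = M^(3/2)
4471/(-1506) + r(35)/961 = 4471/(-1506) + 35^(3/2)/961 = 4471*(-1/1506) + (35*√35)*(1/961) = -4471/1506 + 35*√35/961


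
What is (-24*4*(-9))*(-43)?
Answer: -37152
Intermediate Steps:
(-24*4*(-9))*(-43) = -96*(-9)*(-43) = 864*(-43) = -37152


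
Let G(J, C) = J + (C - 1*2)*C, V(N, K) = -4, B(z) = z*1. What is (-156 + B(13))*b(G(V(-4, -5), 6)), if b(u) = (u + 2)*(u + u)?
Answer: -125840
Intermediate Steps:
B(z) = z
G(J, C) = J + C*(-2 + C) (G(J, C) = J + (C - 2)*C = J + (-2 + C)*C = J + C*(-2 + C))
b(u) = 2*u*(2 + u) (b(u) = (2 + u)*(2*u) = 2*u*(2 + u))
(-156 + B(13))*b(G(V(-4, -5), 6)) = (-156 + 13)*(2*(-4 + 6² - 2*6)*(2 + (-4 + 6² - 2*6))) = -286*(-4 + 36 - 12)*(2 + (-4 + 36 - 12)) = -286*20*(2 + 20) = -286*20*22 = -143*880 = -125840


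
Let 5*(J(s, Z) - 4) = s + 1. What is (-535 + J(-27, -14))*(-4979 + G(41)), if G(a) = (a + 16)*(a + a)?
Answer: 163541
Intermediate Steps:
J(s, Z) = 21/5 + s/5 (J(s, Z) = 4 + (s + 1)/5 = 4 + (1 + s)/5 = 4 + (⅕ + s/5) = 21/5 + s/5)
G(a) = 2*a*(16 + a) (G(a) = (16 + a)*(2*a) = 2*a*(16 + a))
(-535 + J(-27, -14))*(-4979 + G(41)) = (-535 + (21/5 + (⅕)*(-27)))*(-4979 + 2*41*(16 + 41)) = (-535 + (21/5 - 27/5))*(-4979 + 2*41*57) = (-535 - 6/5)*(-4979 + 4674) = -2681/5*(-305) = 163541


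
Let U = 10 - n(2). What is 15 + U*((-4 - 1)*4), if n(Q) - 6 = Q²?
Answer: 15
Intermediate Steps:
n(Q) = 6 + Q²
U = 0 (U = 10 - (6 + 2²) = 10 - (6 + 4) = 10 - 1*10 = 10 - 10 = 0)
15 + U*((-4 - 1)*4) = 15 + 0*((-4 - 1)*4) = 15 + 0*(-5*4) = 15 + 0*(-20) = 15 + 0 = 15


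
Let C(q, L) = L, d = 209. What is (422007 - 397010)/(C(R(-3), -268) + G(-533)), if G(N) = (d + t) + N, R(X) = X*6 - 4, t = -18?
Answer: -24997/610 ≈ -40.979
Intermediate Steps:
R(X) = -4 + 6*X (R(X) = 6*X - 4 = -4 + 6*X)
G(N) = 191 + N (G(N) = (209 - 18) + N = 191 + N)
(422007 - 397010)/(C(R(-3), -268) + G(-533)) = (422007 - 397010)/(-268 + (191 - 533)) = 24997/(-268 - 342) = 24997/(-610) = 24997*(-1/610) = -24997/610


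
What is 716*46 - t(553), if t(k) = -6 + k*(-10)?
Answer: 38472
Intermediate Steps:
t(k) = -6 - 10*k
716*46 - t(553) = 716*46 - (-6 - 10*553) = 32936 - (-6 - 5530) = 32936 - 1*(-5536) = 32936 + 5536 = 38472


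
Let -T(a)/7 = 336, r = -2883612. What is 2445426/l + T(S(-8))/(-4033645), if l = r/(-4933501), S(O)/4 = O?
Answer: 1158665642043354957/276939693470 ≈ 4.1838e+6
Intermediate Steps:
S(O) = 4*O
l = 2883612/4933501 (l = -2883612/(-4933501) = -2883612*(-1/4933501) = 2883612/4933501 ≈ 0.58450)
T(a) = -2352 (T(a) = -7*336 = -2352)
2445426/l + T(S(-8))/(-4033645) = 2445426/(2883612/4933501) - 2352/(-4033645) = 2445426*(4933501/2883612) - 2352*(-1/4033645) = 2010751936071/480602 + 336/576235 = 1158665642043354957/276939693470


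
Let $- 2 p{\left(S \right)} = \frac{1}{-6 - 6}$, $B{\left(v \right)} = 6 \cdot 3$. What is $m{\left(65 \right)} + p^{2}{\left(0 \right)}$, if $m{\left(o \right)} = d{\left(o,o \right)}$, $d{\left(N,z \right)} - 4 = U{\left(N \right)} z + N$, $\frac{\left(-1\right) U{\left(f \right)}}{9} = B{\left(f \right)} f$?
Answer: $- \frac{394203455}{576} \approx -6.8438 \cdot 10^{5}$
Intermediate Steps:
$B{\left(v \right)} = 18$
$U{\left(f \right)} = - 162 f$ ($U{\left(f \right)} = - 9 \cdot 18 f = - 162 f$)
$p{\left(S \right)} = \frac{1}{24}$ ($p{\left(S \right)} = - \frac{1}{2 \left(-6 - 6\right)} = - \frac{1}{2 \left(-12\right)} = \left(- \frac{1}{2}\right) \left(- \frac{1}{12}\right) = \frac{1}{24}$)
$d{\left(N,z \right)} = 4 + N - 162 N z$ ($d{\left(N,z \right)} = 4 + \left(- 162 N z + N\right) = 4 - \left(- N + 162 N z\right) = 4 + N - 162 N z$)
$m{\left(o \right)} = 4 + o - 162 o^{2}$ ($m{\left(o \right)} = 4 + o - 162 o o = 4 + o - 162 o^{2}$)
$m{\left(65 \right)} + p^{2}{\left(0 \right)} = \left(4 + 65 - 162 \cdot 65^{2}\right) + \left(\frac{1}{24}\right)^{2} = \left(4 + 65 - 684450\right) + \frac{1}{576} = -684381 + \frac{1}{576} = - \frac{394203455}{576}$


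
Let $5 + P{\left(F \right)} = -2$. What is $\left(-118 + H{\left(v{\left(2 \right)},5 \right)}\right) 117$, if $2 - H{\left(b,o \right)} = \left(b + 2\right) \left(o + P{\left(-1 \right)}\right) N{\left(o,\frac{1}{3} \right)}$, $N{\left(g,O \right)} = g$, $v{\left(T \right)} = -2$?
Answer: $-13572$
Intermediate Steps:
$P{\left(F \right)} = -7$ ($P{\left(F \right)} = -5 - 2 = -7$)
$H{\left(b,o \right)} = 2 - o \left(-7 + o\right) \left(2 + b\right)$ ($H{\left(b,o \right)} = 2 - \left(b + 2\right) \left(o - 7\right) o = 2 - \left(2 + b\right) \left(-7 + o\right) o = 2 - \left(-7 + o\right) \left(2 + b\right) o = 2 - o \left(-7 + o\right) \left(2 + b\right)$)
$\left(-118 + H{\left(v{\left(2 \right)},5 \right)}\right) 117 = \left(-118 + \left(2 - 2 \cdot 5^{2} + 14 \cdot 5 - - 2 \cdot 5^{2} + 7 \left(-2\right) 5\right)\right) 117 = \left(-118 - \left(48 - 50\right)\right) 117 = \left(-118 + \left(2 - 50 + 70 + 50 - 70\right)\right) 117 = \left(-118 + 2\right) 117 = \left(-116\right) 117 = -13572$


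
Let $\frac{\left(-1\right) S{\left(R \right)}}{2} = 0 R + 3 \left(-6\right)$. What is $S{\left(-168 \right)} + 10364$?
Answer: $10400$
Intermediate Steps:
$S{\left(R \right)} = 36$ ($S{\left(R \right)} = - 2 \left(0 R + 3 \left(-6\right)\right) = - 2 \left(0 - 18\right) = \left(-2\right) \left(-18\right) = 36$)
$S{\left(-168 \right)} + 10364 = 36 + 10364 = 10400$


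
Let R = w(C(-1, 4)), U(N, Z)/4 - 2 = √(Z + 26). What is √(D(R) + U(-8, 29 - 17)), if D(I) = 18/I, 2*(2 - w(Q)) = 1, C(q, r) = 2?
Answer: 2*√(5 + √38) ≈ 6.6826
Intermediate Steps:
w(Q) = 3/2 (w(Q) = 2 - ½*1 = 2 - ½ = 3/2)
U(N, Z) = 8 + 4*√(26 + Z) (U(N, Z) = 8 + 4*√(Z + 26) = 8 + 4*√(26 + Z))
R = 3/2 ≈ 1.5000
√(D(R) + U(-8, 29 - 17)) = √(18/(3/2) + (8 + 4*√(26 + (29 - 17)))) = √(18*(⅔) + (8 + 4*√(26 + 12))) = √(12 + (8 + 4*√38)) = √(20 + 4*√38)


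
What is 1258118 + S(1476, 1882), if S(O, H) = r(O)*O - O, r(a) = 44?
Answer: 1321586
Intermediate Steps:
S(O, H) = 43*O (S(O, H) = 44*O - O = 43*O)
1258118 + S(1476, 1882) = 1258118 + 43*1476 = 1258118 + 63468 = 1321586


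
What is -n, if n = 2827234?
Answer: -2827234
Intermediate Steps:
-n = -1*2827234 = -2827234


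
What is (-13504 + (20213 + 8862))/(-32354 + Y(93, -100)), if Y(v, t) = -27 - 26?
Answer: -677/1409 ≈ -0.48048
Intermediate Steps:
Y(v, t) = -53
(-13504 + (20213 + 8862))/(-32354 + Y(93, -100)) = (-13504 + (20213 + 8862))/(-32354 - 53) = (-13504 + 29075)/(-32407) = 15571*(-1/32407) = -677/1409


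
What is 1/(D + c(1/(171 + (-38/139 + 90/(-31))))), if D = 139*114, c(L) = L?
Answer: 723151/11459055055 ≈ 6.3107e-5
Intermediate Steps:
D = 15846
1/(D + c(1/(171 + (-38/139 + 90/(-31))))) = 1/(15846 + 1/(171 + (-38/139 + 90/(-31)))) = 1/(15846 + 1/(171 + (-38*1/139 + 90*(-1/31)))) = 1/(15846 + 1/(171 + (-38/139 - 90/31))) = 1/(15846 + 1/(171 - 13688/4309)) = 1/(15846 + 1/(723151/4309)) = 1/(15846 + 4309/723151) = 1/(11459055055/723151) = 723151/11459055055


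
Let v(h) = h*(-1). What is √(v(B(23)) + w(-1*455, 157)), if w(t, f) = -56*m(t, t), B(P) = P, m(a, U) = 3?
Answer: I*√191 ≈ 13.82*I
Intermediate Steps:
w(t, f) = -168 (w(t, f) = -56*3 = -168)
v(h) = -h
√(v(B(23)) + w(-1*455, 157)) = √(-1*23 - 168) = √(-23 - 168) = √(-191) = I*√191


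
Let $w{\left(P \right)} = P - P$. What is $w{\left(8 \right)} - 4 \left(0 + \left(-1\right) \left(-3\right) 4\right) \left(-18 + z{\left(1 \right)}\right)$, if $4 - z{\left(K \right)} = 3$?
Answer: $816$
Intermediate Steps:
$z{\left(K \right)} = 1$ ($z{\left(K \right)} = 4 - 3 = 1$)
$w{\left(P \right)} = 0$
$w{\left(8 \right)} - 4 \left(0 + \left(-1\right) \left(-3\right) 4\right) \left(-18 + z{\left(1 \right)}\right) = 0 - 4 \left(0 + \left(-1\right) \left(-3\right) 4\right) \left(-18 + 1\right) = 0 - 4 \left(0 + 3 \cdot 4\right) \left(-17\right) = 0 - 4 \left(0 + 12\right) \left(-17\right) = 0 - 4 \cdot 12 \left(-17\right) = 0 - -816 = 0 + 816 = 816$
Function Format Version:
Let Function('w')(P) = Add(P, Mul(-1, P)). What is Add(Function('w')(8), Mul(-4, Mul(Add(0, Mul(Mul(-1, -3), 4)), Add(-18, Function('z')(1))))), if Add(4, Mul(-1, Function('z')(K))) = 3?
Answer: 816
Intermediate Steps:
Function('z')(K) = 1 (Function('z')(K) = Add(4, Mul(-1, 3)) = Add(4, -3) = 1)
Function('w')(P) = 0
Add(Function('w')(8), Mul(-4, Mul(Add(0, Mul(Mul(-1, -3), 4)), Add(-18, Function('z')(1))))) = Add(0, Mul(-4, Mul(Add(0, Mul(Mul(-1, -3), 4)), Add(-18, 1)))) = Add(0, Mul(-4, Mul(Add(0, Mul(3, 4)), -17))) = Add(0, Mul(-4, Mul(Add(0, 12), -17))) = Add(0, Mul(-4, Mul(12, -17))) = Add(0, Mul(-4, -204)) = Add(0, 816) = 816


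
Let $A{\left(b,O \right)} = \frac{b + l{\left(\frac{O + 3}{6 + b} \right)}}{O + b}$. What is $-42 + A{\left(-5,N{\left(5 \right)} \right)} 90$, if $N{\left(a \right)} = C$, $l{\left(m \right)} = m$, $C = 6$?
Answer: $318$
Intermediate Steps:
$N{\left(a \right)} = 6$
$A{\left(b,O \right)} = \frac{b + \frac{3 + O}{6 + b}}{O + b}$ ($A{\left(b,O \right)} = \frac{b + \frac{O + 3}{6 + b}}{O + b} = \frac{b + \frac{3 + O}{6 + b}}{O + b}$)
$-42 + A{\left(-5,N{\left(5 \right)} \right)} 90 = -42 + \frac{3 + 6 - 5 \left(6 - 5\right)}{\left(6 - 5\right) \left(6 - 5\right)} 90 = -42 + \frac{3 + 6 - 5}{1 \cdot 1} \cdot 90 = -42 + 1 \cdot 1 \left(3 + 6 - 5\right) 90 = -42 + 1 \cdot 1 \cdot 4 \cdot 90 = -42 + 4 \cdot 90 = -42 + 360 = 318$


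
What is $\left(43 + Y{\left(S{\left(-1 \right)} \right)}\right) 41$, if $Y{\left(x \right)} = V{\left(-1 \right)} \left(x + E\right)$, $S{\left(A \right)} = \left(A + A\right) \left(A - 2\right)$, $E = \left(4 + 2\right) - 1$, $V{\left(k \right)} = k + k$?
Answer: $861$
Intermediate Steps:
$V{\left(k \right)} = 2 k$
$E = 5$ ($E = 6 - 1 = 5$)
$S{\left(A \right)} = 2 A \left(-2 + A\right)$
$Y{\left(x \right)} = -10 - 2 x$ ($Y{\left(x \right)} = 2 \left(-1\right) \left(x + 5\right) = - 2 \left(5 + x\right) = -10 - 2 x$)
$\left(43 + Y{\left(S{\left(-1 \right)} \right)}\right) 41 = \left(43 - \left(10 + 2 \cdot 2 \left(-1\right) \left(-2 - 1\right)\right)\right) 41 = \left(43 - \left(10 + 2 \cdot 2 \left(-1\right) \left(-3\right)\right)\right) 41 = \left(43 - 22\right) 41 = 21 \cdot 41 = 861$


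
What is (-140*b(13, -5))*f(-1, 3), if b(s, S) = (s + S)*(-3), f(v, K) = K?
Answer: 10080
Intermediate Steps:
b(s, S) = -3*S - 3*s (b(s, S) = (S + s)*(-3) = -3*S - 3*s)
(-140*b(13, -5))*f(-1, 3) = -140*(-3*(-5) - 3*13)*3 = -140*(15 - 39)*3 = -140*(-24)*3 = 3360*3 = 10080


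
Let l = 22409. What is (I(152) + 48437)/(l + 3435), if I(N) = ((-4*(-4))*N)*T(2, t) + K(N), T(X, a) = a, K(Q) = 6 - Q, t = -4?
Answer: 5509/3692 ≈ 1.4921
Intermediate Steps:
I(N) = 6 - 65*N (I(N) = ((-4*(-4))*N)*(-4) + (6 - N) = (16*N)*(-4) + (6 - N) = -64*N + (6 - N) = 6 - 65*N)
(I(152) + 48437)/(l + 3435) = ((6 - 65*152) + 48437)/(22409 + 3435) = ((6 - 9880) + 48437)/25844 = (-9874 + 48437)*(1/25844) = 38563*(1/25844) = 5509/3692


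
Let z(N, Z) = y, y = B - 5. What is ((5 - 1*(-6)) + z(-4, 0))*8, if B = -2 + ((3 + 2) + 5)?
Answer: 112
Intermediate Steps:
B = 8 (B = -2 + (5 + 5) = -2 + 10 = 8)
y = 3 (y = 8 - 5 = 3)
z(N, Z) = 3
((5 - 1*(-6)) + z(-4, 0))*8 = ((5 - 1*(-6)) + 3)*8 = ((5 + 6) + 3)*8 = (11 + 3)*8 = 14*8 = 112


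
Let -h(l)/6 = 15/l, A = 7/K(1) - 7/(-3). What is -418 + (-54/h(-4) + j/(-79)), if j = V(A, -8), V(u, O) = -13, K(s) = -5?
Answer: -165993/395 ≈ -420.24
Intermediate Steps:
A = 14/15 (A = 7/(-5) - 7/(-3) = 7*(-⅕) - 7*(-⅓) = -7/5 + 7/3 = 14/15 ≈ 0.93333)
h(l) = -90/l
j = -13
-418 + (-54/h(-4) + j/(-79)) = -418 + (-54/((-90/(-4))) - 13/(-79)) = -418 + (-54/((-90*(-¼))) - 13*(-1/79)) = -418 + (-54/45/2 + 13/79) = -418 + (-54*2/45 + 13/79) = -418 + (-12/5 + 13/79) = -418 - 883/395 = -165993/395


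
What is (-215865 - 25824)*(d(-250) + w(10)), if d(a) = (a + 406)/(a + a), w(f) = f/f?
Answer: -20785254/125 ≈ -1.6628e+5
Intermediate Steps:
w(f) = 1
d(a) = (406 + a)/(2*a) (d(a) = (406 + a)/((2*a)) = (406 + a)*(1/(2*a)) = (406 + a)/(2*a))
(-215865 - 25824)*(d(-250) + w(10)) = (-215865 - 25824)*((½)*(406 - 250)/(-250) + 1) = -241689*((½)*(-1/250)*156 + 1) = -241689*(-39/125 + 1) = -241689*86/125 = -20785254/125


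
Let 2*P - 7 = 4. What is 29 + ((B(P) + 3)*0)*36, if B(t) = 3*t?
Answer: 29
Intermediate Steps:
P = 11/2 (P = 7/2 + (½)*4 = 7/2 + 2 = 11/2 ≈ 5.5000)
29 + ((B(P) + 3)*0)*36 = 29 + ((3*(11/2) + 3)*0)*36 = 29 + ((33/2 + 3)*0)*36 = 29 + ((39/2)*0)*36 = 29 + 0*36 = 29 + 0 = 29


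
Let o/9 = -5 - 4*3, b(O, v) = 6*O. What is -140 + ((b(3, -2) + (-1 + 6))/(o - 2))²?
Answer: -3362971/24025 ≈ -139.98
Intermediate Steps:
o = -153 (o = 9*(-5 - 4*3) = 9*(-5 - 12) = 9*(-17) = -153)
-140 + ((b(3, -2) + (-1 + 6))/(o - 2))² = -140 + ((6*3 + (-1 + 6))/(-153 - 2))² = -140 + ((18 + 5)/(-155))² = -140 + (23*(-1/155))² = -140 + (-23/155)² = -140 + 529/24025 = -3362971/24025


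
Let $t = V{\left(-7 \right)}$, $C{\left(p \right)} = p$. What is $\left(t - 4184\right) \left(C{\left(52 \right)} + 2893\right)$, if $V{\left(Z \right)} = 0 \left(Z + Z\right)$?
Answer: $-12321880$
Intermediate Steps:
$V{\left(Z \right)} = 0$ ($V{\left(Z \right)} = 0 \cdot 2 Z = 0$)
$t = 0$
$\left(t - 4184\right) \left(C{\left(52 \right)} + 2893\right) = \left(0 - 4184\right) \left(52 + 2893\right) = \left(-4184\right) 2945 = -12321880$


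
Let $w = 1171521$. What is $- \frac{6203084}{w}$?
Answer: $- \frac{6203084}{1171521} \approx -5.2949$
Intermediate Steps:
$- \frac{6203084}{w} = - \frac{6203084}{1171521}$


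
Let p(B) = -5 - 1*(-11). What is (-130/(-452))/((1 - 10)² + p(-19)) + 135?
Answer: 2654435/19662 ≈ 135.00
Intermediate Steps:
p(B) = 6 (p(B) = -5 + 11 = 6)
(-130/(-452))/((1 - 10)² + p(-19)) + 135 = (-130/(-452))/((1 - 10)² + 6) + 135 = (-130*(-1/452))/((-9)² + 6) + 135 = (65/226)/(81 + 6) + 135 = (65/226)/87 + 135 = (1/87)*(65/226) + 135 = 65/19662 + 135 = 2654435/19662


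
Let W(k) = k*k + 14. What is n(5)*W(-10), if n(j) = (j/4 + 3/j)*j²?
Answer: 10545/2 ≈ 5272.5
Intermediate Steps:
n(j) = j²*(3/j + j/4) (n(j) = (j*(¼) + 3/j)*j² = (j/4 + 3/j)*j² = (3/j + j/4)*j² = j²*(3/j + j/4))
W(k) = 14 + k² (W(k) = k² + 14 = 14 + k²)
n(5)*W(-10) = ((¼)*5*(12 + 5²))*(14 + (-10)²) = ((¼)*5*(12 + 25))*(14 + 100) = ((¼)*5*37)*114 = (185/4)*114 = 10545/2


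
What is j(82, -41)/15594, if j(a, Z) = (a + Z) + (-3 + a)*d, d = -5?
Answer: -59/2599 ≈ -0.022701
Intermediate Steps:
j(a, Z) = 15 + Z - 4*a (j(a, Z) = (a + Z) + (-3 + a)*(-5) = (Z + a) + (15 - 5*a) = 15 + Z - 4*a)
j(82, -41)/15594 = (15 - 41 - 4*82)/15594 = (15 - 41 - 328)*(1/15594) = -354*1/15594 = -59/2599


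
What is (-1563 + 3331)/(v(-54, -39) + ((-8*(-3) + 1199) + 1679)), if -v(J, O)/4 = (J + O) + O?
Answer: 884/1715 ≈ 0.51545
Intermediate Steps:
v(J, O) = -8*O - 4*J (v(J, O) = -4*((J + O) + O) = -4*(J + 2*O) = -8*O - 4*J)
(-1563 + 3331)/(v(-54, -39) + ((-8*(-3) + 1199) + 1679)) = (-1563 + 3331)/((-8*(-39) - 4*(-54)) + ((-8*(-3) + 1199) + 1679)) = 1768/((312 + 216) + ((24 + 1199) + 1679)) = 1768/(528 + (1223 + 1679)) = 1768/(528 + 2902) = 1768/3430 = 1768*(1/3430) = 884/1715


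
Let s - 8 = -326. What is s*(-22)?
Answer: 6996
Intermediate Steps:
s = -318 (s = 8 - 326 = -318)
s*(-22) = -318*(-22) = 6996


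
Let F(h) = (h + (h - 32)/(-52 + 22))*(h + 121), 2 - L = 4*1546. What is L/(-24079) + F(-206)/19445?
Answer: 143344093/127695315 ≈ 1.1225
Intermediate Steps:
L = -6182 (L = 2 - 4*1546 = 2 - 1*6184 = 2 - 6184 = -6182)
F(h) = (121 + h)*(16/15 + 29*h/30) (F(h) = (h + (-32 + h)/(-30))*(121 + h) = (h + (-32 + h)*(-1/30))*(121 + h) = (h + (16/15 - h/30))*(121 + h) = (16/15 + 29*h/30)*(121 + h) = (121 + h)*(16/15 + 29*h/30))
L/(-24079) + F(-206)/19445 = -6182/(-24079) + (1936/15 + (29/30)*(-206)**2 + (3541/30)*(-206))/19445 = -6182*(-1/24079) + (1936/15 + (29/30)*42436 - 364723/15)*(1/19445) = 562/2189 + (1936/15 + 615322/15 - 364723/15)*(1/19445) = 562/2189 + (50507/3)*(1/19445) = 562/2189 + 50507/58335 = 143344093/127695315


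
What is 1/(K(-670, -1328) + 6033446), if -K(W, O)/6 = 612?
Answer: 1/6029774 ≈ 1.6584e-7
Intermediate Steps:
K(W, O) = -3672 (K(W, O) = -6*612 = -3672)
1/(K(-670, -1328) + 6033446) = 1/(-3672 + 6033446) = 1/6029774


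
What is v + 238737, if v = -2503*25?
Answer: 176162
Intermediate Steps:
v = -62575
v + 238737 = -62575 + 238737 = 176162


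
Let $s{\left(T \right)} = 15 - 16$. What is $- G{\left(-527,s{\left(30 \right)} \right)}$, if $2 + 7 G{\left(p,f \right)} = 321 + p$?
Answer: $\frac{208}{7} \approx 29.714$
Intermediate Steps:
$s{\left(T \right)} = -1$ ($s{\left(T \right)} = 15 - 16 = -1$)
$G{\left(p,f \right)} = \frac{319}{7} + \frac{p}{7}$ ($G{\left(p,f \right)} = - \frac{2}{7} + \frac{321 + p}{7} = - \frac{2}{7} + \left(\frac{321}{7} + \frac{p}{7}\right) = \frac{319}{7} + \frac{p}{7}$)
$- G{\left(-527,s{\left(30 \right)} \right)} = - (\frac{319}{7} + \frac{1}{7} \left(-527\right)) = - (\frac{319}{7} - \frac{527}{7}) = \left(-1\right) \left(- \frac{208}{7}\right) = \frac{208}{7}$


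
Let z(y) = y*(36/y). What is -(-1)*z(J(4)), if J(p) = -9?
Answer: 36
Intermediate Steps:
z(y) = 36
-(-1)*z(J(4)) = -(-1)*36 = -1*(-36) = 36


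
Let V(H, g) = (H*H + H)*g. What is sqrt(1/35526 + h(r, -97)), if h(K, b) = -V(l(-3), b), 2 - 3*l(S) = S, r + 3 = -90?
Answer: sqrt(544103935846)/35526 ≈ 20.763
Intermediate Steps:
r = -93 (r = -3 - 90 = -93)
l(S) = 2/3 - S/3
V(H, g) = g*(H + H**2) (V(H, g) = (H**2 + H)*g = (H + H**2)*g = g*(H + H**2))
h(K, b) = -40*b/9 (h(K, b) = -(2/3 - 1/3*(-3))*b*(1 + (2/3 - 1/3*(-3))) = -(2/3 + 1)*b*(1 + (2/3 + 1)) = -5*b*(1 + 5/3)/3 = -5*b*8/(3*3) = -40*b/9)
sqrt(1/35526 + h(r, -97)) = sqrt(1/35526 - 40/9*(-97)) = sqrt(1/35526 + 3880/9) = sqrt(45946963/106578) = sqrt(544103935846)/35526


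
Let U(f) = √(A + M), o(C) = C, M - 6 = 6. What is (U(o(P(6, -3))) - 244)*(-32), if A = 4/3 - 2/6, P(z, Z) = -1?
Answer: 7808 - 32*√13 ≈ 7692.6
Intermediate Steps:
M = 12 (M = 6 + 6 = 12)
A = 1 (A = 4*(⅓) - 2*⅙ = 4/3 - ⅓ = 1)
U(f) = √13 (U(f) = √(1 + 12) = √13)
(U(o(P(6, -3))) - 244)*(-32) = (√13 - 244)*(-32) = (-244 + √13)*(-32) = 7808 - 32*√13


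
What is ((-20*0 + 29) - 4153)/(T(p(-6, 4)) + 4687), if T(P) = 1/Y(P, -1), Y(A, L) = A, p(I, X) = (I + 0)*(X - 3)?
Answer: -24744/28121 ≈ -0.87991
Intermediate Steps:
p(I, X) = I*(-3 + X)
T(P) = 1/P
((-20*0 + 29) - 4153)/(T(p(-6, 4)) + 4687) = ((-20*0 + 29) - 4153)/(1/(-6*(-3 + 4)) + 4687) = ((0 + 29) - 4153)/(1/(-6*1) + 4687) = (29 - 4153)/(1/(-6) + 4687) = -4124/(-⅙ + 4687) = -4124/28121/6 = -4124*6/28121 = -24744/28121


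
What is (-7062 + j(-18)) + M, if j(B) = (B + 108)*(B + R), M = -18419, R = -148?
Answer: -40421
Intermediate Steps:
j(B) = (-148 + B)*(108 + B) (j(B) = (B + 108)*(B - 148) = (108 + B)*(-148 + B) = (-148 + B)*(108 + B))
(-7062 + j(-18)) + M = (-7062 + (-15984 + (-18)² - 40*(-18))) - 18419 = (-7062 + (-15984 + 324 + 720)) - 18419 = (-7062 - 14940) - 18419 = -22002 - 18419 = -40421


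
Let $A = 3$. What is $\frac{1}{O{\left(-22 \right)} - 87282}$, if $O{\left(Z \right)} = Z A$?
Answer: $- \frac{1}{87348} \approx -1.1448 \cdot 10^{-5}$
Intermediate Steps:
$O{\left(Z \right)} = 3 Z$ ($O{\left(Z \right)} = Z 3 = 3 Z$)
$\frac{1}{O{\left(-22 \right)} - 87282} = \frac{1}{3 \left(-22\right) - 87282} = \frac{1}{-66 - 87282} = \frac{1}{-87348} = - \frac{1}{87348}$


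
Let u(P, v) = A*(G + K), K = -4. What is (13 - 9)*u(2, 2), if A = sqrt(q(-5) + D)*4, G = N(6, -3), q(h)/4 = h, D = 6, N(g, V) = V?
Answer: -112*I*sqrt(14) ≈ -419.07*I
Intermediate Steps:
q(h) = 4*h
G = -3
A = 4*I*sqrt(14) (A = sqrt(4*(-5) + 6)*4 = sqrt(-20 + 6)*4 = sqrt(-14)*4 = (I*sqrt(14))*4 = 4*I*sqrt(14) ≈ 14.967*I)
u(P, v) = -28*I*sqrt(14) (u(P, v) = (4*I*sqrt(14))*(-3 - 4) = (4*I*sqrt(14))*(-7) = -28*I*sqrt(14))
(13 - 9)*u(2, 2) = (13 - 9)*(-28*I*sqrt(14)) = 4*(-28*I*sqrt(14)) = -112*I*sqrt(14)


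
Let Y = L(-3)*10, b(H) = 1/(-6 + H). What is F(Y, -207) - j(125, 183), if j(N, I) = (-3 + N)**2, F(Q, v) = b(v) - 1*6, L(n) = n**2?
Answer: -3171571/213 ≈ -14890.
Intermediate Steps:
Y = 90 (Y = (-3)**2*10 = 9*10 = 90)
F(Q, v) = -6 + 1/(-6 + v) (F(Q, v) = 1/(-6 + v) - 1*6 = 1/(-6 + v) - 6 = -6 + 1/(-6 + v))
F(Y, -207) - j(125, 183) = (37 - 6*(-207))/(-6 - 207) - (-3 + 125)**2 = (37 + 1242)/(-213) - 1*122**2 = -1/213*1279 - 1*14884 = -1279/213 - 14884 = -3171571/213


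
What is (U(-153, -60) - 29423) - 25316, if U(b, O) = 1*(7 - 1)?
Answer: -54733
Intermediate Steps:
U(b, O) = 6 (U(b, O) = 1*6 = 6)
(U(-153, -60) - 29423) - 25316 = (6 - 29423) - 25316 = -29417 - 25316 = -54733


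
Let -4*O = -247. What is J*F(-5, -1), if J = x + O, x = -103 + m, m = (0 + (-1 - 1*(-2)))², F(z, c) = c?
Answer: 161/4 ≈ 40.250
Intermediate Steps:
m = 1 (m = (0 + (-1 + 2))² = (0 + 1)² = 1² = 1)
O = 247/4 (O = -¼*(-247) = 247/4 ≈ 61.750)
x = -102 (x = -103 + 1 = -102)
J = -161/4 (J = -102 + 247/4 = -161/4 ≈ -40.250)
J*F(-5, -1) = -161/4*(-1) = 161/4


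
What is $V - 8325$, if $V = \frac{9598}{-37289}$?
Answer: $- \frac{310440523}{37289} \approx -8325.3$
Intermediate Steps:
$V = - \frac{9598}{37289}$ ($V = 9598 \left(- \frac{1}{37289}\right) = - \frac{9598}{37289} \approx -0.25739$)
$V - 8325 = - \frac{9598}{37289} - 8325 = - \frac{310440523}{37289}$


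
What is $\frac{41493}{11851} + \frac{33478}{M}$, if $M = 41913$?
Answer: $\frac{2135843887}{496710963} \approx 4.3$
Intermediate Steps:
$\frac{41493}{11851} + \frac{33478}{M} = \frac{41493}{11851} + \frac{33478}{41913} = \frac{2135843887}{496710963}$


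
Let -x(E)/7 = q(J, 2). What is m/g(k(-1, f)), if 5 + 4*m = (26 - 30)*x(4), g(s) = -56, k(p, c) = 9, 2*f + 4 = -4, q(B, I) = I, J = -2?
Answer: -51/224 ≈ -0.22768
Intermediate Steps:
f = -4 (f = -2 + (½)*(-4) = -2 - 2 = -4)
x(E) = -14 (x(E) = -7*2 = -14)
m = 51/4 (m = -5/4 + ((26 - 30)*(-14))/4 = -5/4 + (-4*(-14))/4 = -5/4 + (¼)*56 = -5/4 + 14 = 51/4 ≈ 12.750)
m/g(k(-1, f)) = (51/4)/(-56) = (51/4)*(-1/56) = -51/224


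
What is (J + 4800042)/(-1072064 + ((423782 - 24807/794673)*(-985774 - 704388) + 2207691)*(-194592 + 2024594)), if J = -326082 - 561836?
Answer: -518143219242/173603405558493646798697 ≈ -2.9846e-12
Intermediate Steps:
J = -887918
(J + 4800042)/(-1072064 + ((423782 - 24807/794673)*(-985774 - 704388) + 2207691)*(-194592 + 2024594)) = (-887918 + 4800042)/(-1072064 + ((423782 - 24807/794673)*(-985774 - 704388) + 2207691)*(-194592 + 2024594)) = 3912124/(-1072064 + ((423782 - 24807*1/794673)*(-1690162) + 2207691)*1830002) = 3912124/(-1072064 + ((423782 - 8269/264891)*(-1690162) + 2207691)*1830002) = 3912124/(-1072064 + ((112256029493/264891)*(-1690162) + 2207691)*1830002) = 3912124/(-1072064 + (-189730875319947866/264891 + 2207691)*1830002) = 3912124/(-1072064 - 189730290522471185/264891*1830002) = 3912124/(-1072064 - 347206811116703313492370/264891) = 3912124/(-347206811116987293597394/264891) = 3912124*(-264891/347206811116987293597394) = -518143219242/173603405558493646798697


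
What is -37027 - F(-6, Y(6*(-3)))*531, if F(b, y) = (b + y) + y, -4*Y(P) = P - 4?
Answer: -39682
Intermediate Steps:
Y(P) = 1 - P/4 (Y(P) = -(P - 4)/4 = -(-4 + P)/4 = 1 - P/4)
F(b, y) = b + 2*y
-37027 - F(-6, Y(6*(-3)))*531 = -37027 - (-6 + 2*(1 - 3*(-3)/2))*531 = -37027 - (-6 + 2*(1 - ¼*(-18)))*531 = -37027 - (-6 + 2*(1 + 9/2))*531 = -37027 - (-6 + 2*(11/2))*531 = -37027 - (-6 + 11)*531 = -37027 - 5*531 = -37027 - 1*2655 = -37027 - 2655 = -39682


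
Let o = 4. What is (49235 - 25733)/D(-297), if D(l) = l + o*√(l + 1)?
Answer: -6980094/92945 - 188016*I*√74/92945 ≈ -75.099 - 17.401*I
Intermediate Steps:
D(l) = l + 4*√(1 + l) (D(l) = l + 4*√(l + 1) = l + 4*√(1 + l))
(49235 - 25733)/D(-297) = (49235 - 25733)/(-297 + 4*√(1 - 297)) = 23502/(-297 + 4*√(-296)) = 23502/(-297 + 4*(2*I*√74)) = 23502/(-297 + 8*I*√74)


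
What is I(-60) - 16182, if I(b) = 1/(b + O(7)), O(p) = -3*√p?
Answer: -19078598/1179 + √7/1179 ≈ -16182.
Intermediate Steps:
I(b) = 1/(b - 3*√7)
I(-60) - 16182 = 1/(-60 - 3*√7) - 16182 = -16182 + 1/(-60 - 3*√7)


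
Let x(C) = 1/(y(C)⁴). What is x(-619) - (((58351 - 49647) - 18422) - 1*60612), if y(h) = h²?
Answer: 1515883443363558599605649531/21553866676575552390241 ≈ 70330.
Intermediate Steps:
x(C) = C⁻⁸ (x(C) = 1/((C²)⁴) = 1/(C⁸) = C⁻⁸)
x(-619) - (((58351 - 49647) - 18422) - 1*60612) = (-619)⁻⁸ - (((58351 - 49647) - 18422) - 1*60612) = 1/21553866676575552390241 - ((8704 - 18422) - 60612) = 1/21553866676575552390241 - (-9718 - 60612) = 1/21553866676575552390241 - 1*(-70330) = 1/21553866676575552390241 + 70330 = 1515883443363558599605649531/21553866676575552390241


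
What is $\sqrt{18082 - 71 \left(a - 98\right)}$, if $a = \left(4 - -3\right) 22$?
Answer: $\sqrt{14106} \approx 118.77$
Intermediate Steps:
$a = 154$ ($a = \left(4 + 3\right) 22 = 7 \cdot 22 = 154$)
$\sqrt{18082 - 71 \left(a - 98\right)} = \sqrt{18082 - 71 \left(154 - 98\right)} = \sqrt{18082 - 3976} = \sqrt{14106}$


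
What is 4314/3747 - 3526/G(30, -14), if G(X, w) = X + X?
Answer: -2158847/37470 ≈ -57.615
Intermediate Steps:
G(X, w) = 2*X
4314/3747 - 3526/G(30, -14) = 4314/3747 - 3526/(2*30) = 4314*(1/3747) - 3526/60 = 1438/1249 - 3526*1/60 = 1438/1249 - 1763/30 = -2158847/37470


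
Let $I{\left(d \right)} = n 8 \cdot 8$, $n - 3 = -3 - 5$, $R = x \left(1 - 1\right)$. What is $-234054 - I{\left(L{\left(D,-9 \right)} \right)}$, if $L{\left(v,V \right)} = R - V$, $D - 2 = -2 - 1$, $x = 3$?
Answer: $-233734$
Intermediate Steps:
$D = -1$ ($D = 2 - 3 = -1$)
$R = 0$ ($R = 3 \left(1 - 1\right) = 3 \cdot 0 = 0$)
$n = -5$ ($n = 3 - 8 = -5$)
$L{\left(v,V \right)} = - V$ ($L{\left(v,V \right)} = 0 - V = - V$)
$I{\left(d \right)} = -320$ ($I{\left(d \right)} = \left(-5\right) 8 \cdot 8 = \left(-40\right) 8 = -320$)
$-234054 - I{\left(L{\left(D,-9 \right)} \right)} = -234054 - -320 = -234054 + 320 = -233734$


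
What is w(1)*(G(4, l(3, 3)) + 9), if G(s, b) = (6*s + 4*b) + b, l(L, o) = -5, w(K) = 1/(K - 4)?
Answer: -8/3 ≈ -2.6667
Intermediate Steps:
w(K) = 1/(-4 + K)
G(s, b) = 5*b + 6*s (G(s, b) = (4*b + 6*s) + b = 5*b + 6*s)
w(1)*(G(4, l(3, 3)) + 9) = ((5*(-5) + 6*4) + 9)/(-4 + 1) = ((-25 + 24) + 9)/(-3) = -(-1 + 9)/3 = -1/3*8 = -8/3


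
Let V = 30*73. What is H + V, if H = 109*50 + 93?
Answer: 7733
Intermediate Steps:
H = 5543 (H = 5450 + 93 = 5543)
V = 2190
H + V = 5543 + 2190 = 7733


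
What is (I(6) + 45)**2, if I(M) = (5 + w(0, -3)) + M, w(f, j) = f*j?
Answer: 3136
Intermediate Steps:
I(M) = 5 + M (I(M) = (5 + 0*(-3)) + M = (5 + 0) + M = 5 + M)
(I(6) + 45)**2 = ((5 + 6) + 45)**2 = (11 + 45)**2 = 56**2 = 3136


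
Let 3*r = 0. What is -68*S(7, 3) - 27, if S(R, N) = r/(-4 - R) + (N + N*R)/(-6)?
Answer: 245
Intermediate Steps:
r = 0 (r = (⅓)*0 = 0)
S(R, N) = -N/6 - N*R/6 (S(R, N) = 0/(-4 - R) + (N + N*R)/(-6) = 0 + (N + N*R)*(-⅙) = 0 + (-N/6 - N*R/6) = -N/6 - N*R/6)
-68*S(7, 3) - 27 = -34*3*(-1 - 1*7)/3 - 27 = -34*3*(-1 - 7)/3 - 27 = -34*3*(-8)/3 - 27 = -68*(-4) - 27 = 272 - 27 = 245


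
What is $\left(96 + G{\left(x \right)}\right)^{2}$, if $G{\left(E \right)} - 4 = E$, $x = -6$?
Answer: $8836$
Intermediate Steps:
$G{\left(E \right)} = 4 + E$
$\left(96 + G{\left(x \right)}\right)^{2} = \left(96 + \left(4 - 6\right)\right)^{2} = \left(96 - 2\right)^{2} = 94^{2} = 8836$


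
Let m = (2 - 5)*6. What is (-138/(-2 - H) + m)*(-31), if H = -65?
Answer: 13144/21 ≈ 625.90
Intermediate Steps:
m = -18 (m = -3*6 = -18)
(-138/(-2 - H) + m)*(-31) = (-138/(-2 - 1*(-65)) - 18)*(-31) = (-138/(-2 + 65) - 18)*(-31) = (-138/63 - 18)*(-31) = (-138*1/63 - 18)*(-31) = (-46/21 - 18)*(-31) = -424/21*(-31) = 13144/21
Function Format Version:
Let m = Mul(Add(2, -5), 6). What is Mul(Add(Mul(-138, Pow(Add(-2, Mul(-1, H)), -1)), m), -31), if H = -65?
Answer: Rational(13144, 21) ≈ 625.90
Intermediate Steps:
m = -18 (m = Mul(-3, 6) = -18)
Mul(Add(Mul(-138, Pow(Add(-2, Mul(-1, H)), -1)), m), -31) = Mul(Add(Mul(-138, Pow(Add(-2, Mul(-1, -65)), -1)), -18), -31) = Mul(Add(Mul(-138, Pow(Add(-2, 65), -1)), -18), -31) = Mul(Add(Mul(-138, Pow(63, -1)), -18), -31) = Mul(Add(Mul(-138, Rational(1, 63)), -18), -31) = Mul(Add(Rational(-46, 21), -18), -31) = Mul(Rational(-424, 21), -31) = Rational(13144, 21)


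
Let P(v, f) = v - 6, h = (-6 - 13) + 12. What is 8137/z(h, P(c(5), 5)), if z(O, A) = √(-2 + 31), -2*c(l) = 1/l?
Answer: 8137*√29/29 ≈ 1511.0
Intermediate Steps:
h = -7 (h = -19 + 12 = -7)
c(l) = -1/(2*l)
P(v, f) = -6 + v
z(O, A) = √29
8137/z(h, P(c(5), 5)) = 8137/(√29) = 8137*(√29/29) = 8137*√29/29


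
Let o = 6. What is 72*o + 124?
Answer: 556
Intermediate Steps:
72*o + 124 = 72*6 + 124 = 432 + 124 = 556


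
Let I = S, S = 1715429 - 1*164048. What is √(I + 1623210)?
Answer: √3174591 ≈ 1781.7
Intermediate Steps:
S = 1551381 (S = 1715429 - 164048 = 1551381)
I = 1551381
√(I + 1623210) = √(1551381 + 1623210) = √3174591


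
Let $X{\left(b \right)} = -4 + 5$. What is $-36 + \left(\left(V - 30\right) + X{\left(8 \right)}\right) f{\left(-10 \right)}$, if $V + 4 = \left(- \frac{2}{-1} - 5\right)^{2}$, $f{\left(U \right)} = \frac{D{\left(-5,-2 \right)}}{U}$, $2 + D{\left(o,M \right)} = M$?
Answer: $- \frac{228}{5} \approx -45.6$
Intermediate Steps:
$D{\left(o,M \right)} = -2 + M$
$X{\left(b \right)} = 1$
$f{\left(U \right)} = - \frac{4}{U}$ ($f{\left(U \right)} = \frac{-2 - 2}{U} = - \frac{4}{U}$)
$V = 5$ ($V = -4 + \left(- \frac{2}{-1} - 5\right)^{2} = -4 + \left(\left(-2\right) \left(-1\right) - 5\right)^{2} = -4 + \left(2 - 5\right)^{2} = -4 + \left(-3\right)^{2} = -4 + 9 = 5$)
$-36 + \left(\left(V - 30\right) + X{\left(8 \right)}\right) f{\left(-10 \right)} = -36 + \left(\left(5 - 30\right) + 1\right) \left(- \frac{4}{-10}\right) = -36 + \left(-25 + 1\right) \left(\left(-4\right) \left(- \frac{1}{10}\right)\right) = -36 - \frac{48}{5} = - \frac{228}{5}$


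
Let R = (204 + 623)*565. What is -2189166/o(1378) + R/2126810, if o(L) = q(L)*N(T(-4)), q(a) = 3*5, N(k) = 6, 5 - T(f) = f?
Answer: -155196602917/6380430 ≈ -24324.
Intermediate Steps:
T(f) = 5 - f
q(a) = 15
R = 467255 (R = 827*565 = 467255)
o(L) = 90 (o(L) = 15*6 = 90)
-2189166/o(1378) + R/2126810 = -2189166/90 + 467255/2126810 = -2189166*1/90 + 467255*(1/2126810) = -364861/15 + 93451/425362 = -155196602917/6380430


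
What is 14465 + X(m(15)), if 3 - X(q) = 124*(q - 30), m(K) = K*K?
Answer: -9712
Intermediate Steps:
m(K) = K²
X(q) = 3723 - 124*q (X(q) = 3 - 124*(q - 30) = 3 - 124*(-30 + q) = 3 - (-3720 + 124*q) = 3 + (3720 - 124*q) = 3723 - 124*q)
14465 + X(m(15)) = 14465 + (3723 - 124*15²) = 14465 + (3723 - 124*225) = 14465 + (3723 - 27900) = 14465 - 24177 = -9712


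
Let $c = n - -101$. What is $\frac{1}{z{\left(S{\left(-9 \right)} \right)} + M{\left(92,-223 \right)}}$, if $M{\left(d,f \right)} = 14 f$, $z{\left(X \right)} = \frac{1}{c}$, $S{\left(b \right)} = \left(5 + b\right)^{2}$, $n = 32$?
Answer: $- \frac{133}{415225} \approx -0.00032031$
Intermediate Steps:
$c = 133$ ($c = 32 - -101 = 32 + 101 = 133$)
$z{\left(X \right)} = \frac{1}{133}$
$\frac{1}{z{\left(S{\left(-9 \right)} \right)} + M{\left(92,-223 \right)}} = \frac{1}{\frac{1}{133} + 14 \left(-223\right)} = \frac{1}{\frac{1}{133} - 3122} = \frac{1}{- \frac{415225}{133}} = - \frac{133}{415225}$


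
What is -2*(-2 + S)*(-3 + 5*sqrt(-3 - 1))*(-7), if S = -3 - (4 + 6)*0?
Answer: 210 - 700*I ≈ 210.0 - 700.0*I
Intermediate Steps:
S = -3 (S = -3 - 10*0 = -3 - 1*0 = -3 + 0 = -3)
-2*(-2 + S)*(-3 + 5*sqrt(-3 - 1))*(-7) = -2*(-2 - 3)*(-3 + 5*sqrt(-3 - 1))*(-7) = -(-10)*(-3 + 5*sqrt(-4))*(-7) = -(-10)*(-3 + 5*(2*I))*(-7) = -(-10)*(-3 + 10*I)*(-7) = -2*(15 - 50*I)*(-7) = (-30 + 100*I)*(-7) = 210 - 700*I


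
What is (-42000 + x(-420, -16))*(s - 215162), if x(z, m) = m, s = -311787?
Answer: 22140289184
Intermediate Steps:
(-42000 + x(-420, -16))*(s - 215162) = (-42000 - 16)*(-311787 - 215162) = -42016*(-526949) = 22140289184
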